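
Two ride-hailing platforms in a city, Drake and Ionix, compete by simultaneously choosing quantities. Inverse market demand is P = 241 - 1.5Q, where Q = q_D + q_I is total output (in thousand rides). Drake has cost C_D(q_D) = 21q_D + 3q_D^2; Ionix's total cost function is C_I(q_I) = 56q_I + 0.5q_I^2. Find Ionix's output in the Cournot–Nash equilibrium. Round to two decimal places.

39.56

Drake's profit: π_D = (241 - 1.5Q)q_D - (21q_D + 3q_D²). Setting ∂π_D/∂q_D = 0: 220 - 9q_D - (3/2)(q_I) = 0.
Ionix's profit: π_I = (241 - 1.5Q)q_I - (56q_I + (1/2)q_I²). Setting ∂π_I/∂q_I = 0: 185 - 4q_I - (3/2)(q_D) = 0.
So q_D = (220 - (3/2)q_I)/9 and q_I = (185 - (3/2)q_D)/4.
Solving the pair: q_D = 482/27, q_I = 356/9.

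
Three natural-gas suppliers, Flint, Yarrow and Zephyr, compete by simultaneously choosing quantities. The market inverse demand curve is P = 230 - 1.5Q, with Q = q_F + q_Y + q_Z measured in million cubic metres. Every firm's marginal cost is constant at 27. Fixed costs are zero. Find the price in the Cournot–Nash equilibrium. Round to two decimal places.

A representative firm's profit is π_i = q_i(230 - 1.5Q) - 27q_i.
Setting ∂π_i/∂q_i = 0 with rivals' quantities fixed: 203 - 3q_i - (3/2)·Σ_{j≠i} q_j = 0.
With identical firms every q_j equals q_i, so Σ_{j≠i} q_j = 2q_i and 203 = 6q_i, giving q_i = 203/6.
Total output Q = 203/2, so price P = 230 - (3/2)·(203/2) = 311/4.

77.75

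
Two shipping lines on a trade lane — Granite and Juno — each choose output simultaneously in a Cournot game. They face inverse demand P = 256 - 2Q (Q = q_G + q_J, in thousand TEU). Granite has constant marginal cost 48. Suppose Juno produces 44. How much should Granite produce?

30

With the rival's output fixed at 44, Granite's profit is π_G = (256 - 2·44 - 2q_G)q_G - (48q_G) = (168 - 2q_G)q_G - (48q_G).
∂π_G/∂q_G = 120 - 4q_G = 0, so q_G = 30.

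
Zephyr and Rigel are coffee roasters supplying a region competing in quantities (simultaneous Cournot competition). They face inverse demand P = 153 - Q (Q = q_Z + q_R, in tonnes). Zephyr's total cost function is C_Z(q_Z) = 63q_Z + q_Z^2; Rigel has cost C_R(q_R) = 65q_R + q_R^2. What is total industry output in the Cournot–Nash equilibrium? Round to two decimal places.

Zephyr's profit: π_Z = (153 - Q)q_Z - (63q_Z + q_Z²). Setting ∂π_Z/∂q_Z = 0: 90 - 4q_Z - (q_R) = 0.
Rigel's profit: π_R = (153 - Q)q_R - (65q_R + q_R²). Setting ∂π_R/∂q_R = 0: 88 - 4q_R - (q_Z) = 0.
So q_Z = (90 - q_R)/4 and q_R = (88 - q_Z)/4.
Substituting one into the other gives q_Z = 272/15 and q_R = 262/15.
Total output Q = 272/15 + 262/15 = 178/5.

35.60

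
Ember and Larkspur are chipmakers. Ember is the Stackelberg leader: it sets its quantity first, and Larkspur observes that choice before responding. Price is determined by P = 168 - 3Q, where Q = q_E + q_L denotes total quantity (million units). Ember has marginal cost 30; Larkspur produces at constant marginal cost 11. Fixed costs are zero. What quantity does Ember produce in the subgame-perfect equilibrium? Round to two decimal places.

19.83

The follower Larkspur best-responds to any q_E: π_L = (168 - 3Q)q_L - 11q_L.
Follower FOC: 157 - 3q_E - 6q_L = 0, so q_L(q_E) = (157 - 3q_E)/6.
Ember substitutes q_L(q_E) into its own profit: π_E = q_E(168 - 3q_E - (157 - 3q_E)/2) - 30q_E = (179/2 - (3/2)q_E)q_E - 30q_E.
The leader's first-order condition 119/2 - 3q_E = 0 yields q_E = 119/6.
Then q_L = (157 - 3·(119/6))/6 = 65/4.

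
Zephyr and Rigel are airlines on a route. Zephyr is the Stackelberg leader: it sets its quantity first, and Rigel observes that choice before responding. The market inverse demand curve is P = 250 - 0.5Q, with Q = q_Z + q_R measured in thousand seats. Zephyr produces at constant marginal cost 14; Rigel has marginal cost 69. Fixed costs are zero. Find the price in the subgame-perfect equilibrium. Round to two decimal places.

Solve by backward induction. Given q_Z, the follower Rigel maximises π_R = (250 - (1/2)q_Z - (1/2)q_R)q_R - 69q_R.
Setting the follower's marginal profit to zero, 181 - (1/2)q_Z - q_R = 0, i.e. q_R = (181 - (1/2)q_Z).
The leader anticipates this reaction. Substituting into P = 250 - 0.5Q gives P = 319/2 - (1/4)q_Z, so π_Z = (319/2 - (1/4)q_Z)q_Z - 14q_Z.
Maximising: ∂π_Z/∂q_Z = 291/2 - (1/2)q_Z = 0, giving q_Z = 291.
Then q_R = (181 - (1/2)·291) = 71/2.
Total output Q = 653/2, so price P = 250 - (1/2)·(653/2) = 347/4.

86.75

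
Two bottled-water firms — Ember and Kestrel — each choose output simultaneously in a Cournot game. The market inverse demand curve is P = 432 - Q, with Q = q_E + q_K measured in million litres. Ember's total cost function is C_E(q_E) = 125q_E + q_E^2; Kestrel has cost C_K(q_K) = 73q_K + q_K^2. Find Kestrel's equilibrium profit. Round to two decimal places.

11330.14

Ember's profit: π_E = (432 - Q)q_E - (125q_E + q_E²). Setting ∂π_E/∂q_E = 0: 307 - 4q_E - (q_K) = 0.
Kestrel's first-order condition: 359 - 4q_K - (q_E) = 0.
Best responses: q_E = (307 - q_K)/4, q_K = (359 - q_E)/4.
Substituting one into the other gives q_E = 869/15 and q_K = 1129/15.
Price P = 432 - 666/5 = 1494/5.
Kestrel's profit: (1494/5)·(1129/15) - 73·(1129/15) - (1129/15)² = 11330.1422.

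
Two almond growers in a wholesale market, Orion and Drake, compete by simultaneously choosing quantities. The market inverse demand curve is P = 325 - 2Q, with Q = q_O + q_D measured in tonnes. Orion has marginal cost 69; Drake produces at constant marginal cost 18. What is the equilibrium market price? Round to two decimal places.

137.33

Orion's profit: π_O = (325 - 2Q)q_O - (69q_O). Setting ∂π_O/∂q_O = 0: 256 - 4q_O - 2(q_D) = 0.
Drake's profit: π_D = (325 - 2Q)q_D - (18q_D). Setting ∂π_D/∂q_D = 0: 307 - 4q_D - 2(q_O) = 0.
Rearranging gives the reaction functions q_O = (256 - 2q_D)/4 and q_D = (307 - 2q_O)/4.
Substituting one into the other gives q_O = 205/6 and q_D = 179/3.
Total output Q = 563/6, so price P = 325 - 2·(563/6) = 412/3.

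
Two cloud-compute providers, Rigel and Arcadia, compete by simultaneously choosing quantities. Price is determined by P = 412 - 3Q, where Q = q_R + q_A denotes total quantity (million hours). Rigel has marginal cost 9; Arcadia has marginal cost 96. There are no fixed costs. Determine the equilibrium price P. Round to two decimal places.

Rigel's profit: π_R = (412 - 3Q)q_R - (9q_R). Setting ∂π_R/∂q_R = 0: 403 - 6q_R - 3(q_A) = 0.
Arcadia's first-order condition: 316 - 6q_A - 3(q_R) = 0.
Best responses: q_R = (403 - 3q_A)/6, q_A = (316 - 3q_R)/6.
Solving the pair: q_R = 490/9, q_A = 229/9.
Total output Q = 719/9, so price P = 412 - 3·(719/9) = 517/3.

172.33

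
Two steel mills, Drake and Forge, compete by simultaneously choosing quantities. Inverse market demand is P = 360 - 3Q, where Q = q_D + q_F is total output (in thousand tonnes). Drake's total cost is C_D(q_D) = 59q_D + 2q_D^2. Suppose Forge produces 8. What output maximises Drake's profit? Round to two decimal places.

With the rival's output fixed at 8, Drake's profit is π_D = (360 - 3·8 - 3q_D)q_D - (59q_D + 2q_D²) = (336 - 3q_D)q_D - (59q_D + 2q_D²).
∂π_D/∂q_D = 277 - 10q_D = 0, so q_D = 277/10.

27.70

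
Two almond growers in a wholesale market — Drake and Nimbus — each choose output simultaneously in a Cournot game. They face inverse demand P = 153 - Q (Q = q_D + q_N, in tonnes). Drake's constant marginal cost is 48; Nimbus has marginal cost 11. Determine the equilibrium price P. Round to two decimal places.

70.67

Drake's profit: π_D = (153 - Q)q_D - (48q_D). Setting ∂π_D/∂q_D = 0: 105 - 2q_D - (q_N) = 0.
Nimbus's first-order condition: 142 - 2q_N - (q_D) = 0.
Best responses: q_D = (105 - q_N)/2, q_N = (142 - q_D)/2.
Substituting one into the other gives q_D = 68/3 and q_N = 179/3.
Total output Q = 247/3, so price P = 153 - 247/3 = 212/3.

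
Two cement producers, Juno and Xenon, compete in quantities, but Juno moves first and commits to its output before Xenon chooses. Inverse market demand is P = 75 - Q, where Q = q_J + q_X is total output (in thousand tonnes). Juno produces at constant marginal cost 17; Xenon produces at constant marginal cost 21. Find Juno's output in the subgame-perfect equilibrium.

31

The follower Xenon best-responds to any q_J: π_X = (75 - Q)q_X - 21q_X.
Follower FOC: 54 - q_J - 2q_X = 0, so q_X(q_J) = (54 - q_J)/2.
Juno substitutes q_X(q_J) into its own profit: π_J = q_J(75 - q_J - (54 - q_J)/2) - 17q_J = (48 - (1/2)q_J)q_J - 17q_J.
Leader FOC: 31 - q_J = 0, so q_J = 31.
Then q_X = (54 - 31)/2 = 23/2.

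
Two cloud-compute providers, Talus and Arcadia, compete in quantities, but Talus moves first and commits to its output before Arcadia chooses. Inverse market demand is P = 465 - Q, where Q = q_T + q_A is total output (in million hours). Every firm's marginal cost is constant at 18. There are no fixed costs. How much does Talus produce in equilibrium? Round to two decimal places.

The follower Arcadia best-responds to any q_T: π_A = (465 - Q)q_A - 18q_A.
∂π_A/∂q_A = 447 - q_T - 2q_A = 0 gives the reaction function q_A = (447 - q_T)/2.
The leader anticipates this reaction. Substituting into P = 465 - Q gives P = 483/2 - (1/2)q_T, so π_T = (483/2 - (1/2)q_T)q_T - 18q_T.
The leader's first-order condition 447/2 - q_T = 0 yields q_T = 447/2.
Then q_A = (447 - 447/2)/2 = 447/4.

223.50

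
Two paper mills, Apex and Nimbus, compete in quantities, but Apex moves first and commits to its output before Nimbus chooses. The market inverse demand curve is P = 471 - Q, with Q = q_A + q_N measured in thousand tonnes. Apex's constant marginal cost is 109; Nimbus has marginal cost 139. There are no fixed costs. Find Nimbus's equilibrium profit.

The follower Nimbus best-responds to any q_A: π_N = (471 - Q)q_N - 139q_N.
∂π_N/∂q_N = 332 - q_A - 2q_N = 0 gives the reaction function q_N = (332 - q_A)/2.
The leader anticipates this reaction. Substituting into P = 471 - Q gives P = 305 - (1/2)q_A, so π_A = (305 - (1/2)q_A)q_A - 109q_A.
Leader FOC: 196 - q_A = 0, so q_A = 196.
Then q_N = (332 - 196)/2 = 68.
Price P = 471 - 264 = 207.
Nimbus's profit: (207 - 139)·68 = 4624.

4624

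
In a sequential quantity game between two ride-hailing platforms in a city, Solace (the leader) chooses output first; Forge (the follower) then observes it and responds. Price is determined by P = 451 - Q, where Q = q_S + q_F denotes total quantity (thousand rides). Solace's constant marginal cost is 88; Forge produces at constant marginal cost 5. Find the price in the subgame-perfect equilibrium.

The follower Forge best-responds to any q_S: π_F = (451 - Q)q_F - 5q_F.
∂π_F/∂q_F = 446 - q_S - 2q_F = 0 gives the reaction function q_F = (446 - q_S)/2.
The leader anticipates this reaction. Substituting into P = 451 - Q gives P = 228 - (1/2)q_S, so π_S = (228 - (1/2)q_S)q_S - 88q_S.
Maximising: ∂π_S/∂q_S = 140 - q_S = 0, giving q_S = 140.
Then q_F = (446 - 140)/2 = 153.
Total output Q = 293, so price P = 451 - 293 = 158.

158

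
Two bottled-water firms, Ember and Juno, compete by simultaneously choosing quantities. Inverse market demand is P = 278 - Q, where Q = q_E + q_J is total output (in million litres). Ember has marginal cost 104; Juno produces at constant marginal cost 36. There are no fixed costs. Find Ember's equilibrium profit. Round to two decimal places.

Ember's profit: π_E = (278 - Q)q_E - (104q_E). Setting ∂π_E/∂q_E = 0: 174 - 2q_E - (q_J) = 0.
Juno's profit: π_J = (278 - Q)q_J - (36q_J). Setting ∂π_J/∂q_J = 0: 242 - 2q_J - (q_E) = 0.
So q_E = (174 - q_J)/2 and q_J = (242 - q_E)/2.
Substituting one into the other gives q_E = 106/3 and q_J = 310/3.
Price P = 278 - 416/3 = 418/3.
Ember's profit: (418/3 - 104)·(106/3) = 1248.4444.

1248.44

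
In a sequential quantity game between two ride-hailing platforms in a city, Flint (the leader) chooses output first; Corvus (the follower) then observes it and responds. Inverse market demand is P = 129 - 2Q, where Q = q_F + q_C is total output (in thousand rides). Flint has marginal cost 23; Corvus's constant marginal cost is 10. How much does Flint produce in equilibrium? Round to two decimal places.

Solve by backward induction. Given q_F, the follower Corvus maximises π_C = (129 - 2q_F - 2q_C)q_C - 10q_C.
∂π_C/∂q_C = 119 - 2q_F - 4q_C = 0 gives the reaction function q_C = (119 - 2q_F)/4.
Flint substitutes q_C(q_F) into its own profit: π_F = q_F(129 - 2q_F - (119 - 2q_F)/2) - 23q_F = (139/2 - q_F)q_F - 23q_F.
The leader's first-order condition 93/2 - 2q_F = 0 yields q_F = 93/4.
Then q_C = (119 - 2·(93/4))/4 = 145/8.

23.25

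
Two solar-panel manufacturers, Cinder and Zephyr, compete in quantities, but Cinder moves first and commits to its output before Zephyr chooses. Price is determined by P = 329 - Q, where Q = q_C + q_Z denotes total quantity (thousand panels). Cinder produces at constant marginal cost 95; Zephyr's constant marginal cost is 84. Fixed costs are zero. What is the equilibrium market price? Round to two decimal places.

150.75

Solve by backward induction. Given q_C, the follower Zephyr maximises π_Z = (329 - q_C - q_Z)q_Z - 84q_Z.
∂π_Z/∂q_Z = 245 - q_C - 2q_Z = 0 gives the reaction function q_Z = (245 - q_C)/2.
The leader anticipates this reaction. Substituting into P = 329 - Q gives P = 413/2 - (1/2)q_C, so π_C = (413/2 - (1/2)q_C)q_C - 95q_C.
The leader's first-order condition 223/2 - q_C = 0 yields q_C = 223/2.
Then q_Z = (245 - 223/2)/2 = 267/4.
Total output Q = 713/4, so price P = 329 - 713/4 = 603/4.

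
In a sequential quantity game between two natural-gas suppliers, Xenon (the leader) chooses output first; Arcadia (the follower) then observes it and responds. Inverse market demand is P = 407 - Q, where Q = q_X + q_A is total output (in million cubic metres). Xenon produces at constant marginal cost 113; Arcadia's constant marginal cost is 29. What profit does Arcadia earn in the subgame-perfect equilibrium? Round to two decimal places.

18632.25

Solve by backward induction. Given q_X, the follower Arcadia maximises π_A = (407 - q_X - q_A)q_A - 29q_A.
Follower FOC: 378 - q_X - 2q_A = 0, so q_A(q_X) = (378 - q_X)/2.
The leader anticipates this reaction. Substituting into P = 407 - Q gives P = 218 - (1/2)q_X, so π_X = (218 - (1/2)q_X)q_X - 113q_X.
Maximising: ∂π_X/∂q_X = 105 - q_X = 0, giving q_X = 105.
Then q_A = (378 - 105)/2 = 273/2.
Price P = 407 - 483/2 = 331/2.
Arcadia's profit: (331/2 - 29)·(273/2) = 18632.2500.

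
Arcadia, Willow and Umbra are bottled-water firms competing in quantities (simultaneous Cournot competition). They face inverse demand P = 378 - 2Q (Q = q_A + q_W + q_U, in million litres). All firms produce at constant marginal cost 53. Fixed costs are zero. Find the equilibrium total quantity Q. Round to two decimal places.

A representative firm's profit is π_i = q_i(378 - 2Q) - 53q_i.
First-order condition (treating rivals' output as given): 325 - 4q_i - 2·Σ_{j≠i} q_j = 0.
With identical firms every q_j equals q_i, so Σ_{j≠i} q_j = 2q_i and 325 = 8q_i, giving q_i = 325/8.
Total output Q = 325/8 + 325/8 + 325/8 = 975/8.

121.88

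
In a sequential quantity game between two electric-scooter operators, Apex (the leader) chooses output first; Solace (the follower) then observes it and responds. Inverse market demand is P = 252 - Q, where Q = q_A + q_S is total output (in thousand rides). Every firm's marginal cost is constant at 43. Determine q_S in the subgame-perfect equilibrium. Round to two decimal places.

The follower Solace best-responds to any q_A: π_S = (252 - Q)q_S - 43q_S.
Setting the follower's marginal profit to zero, 209 - q_A - 2q_S = 0, i.e. q_S = (209 - q_A)/2.
The leader anticipates this reaction. Substituting into P = 252 - Q gives P = 295/2 - (1/2)q_A, so π_A = (295/2 - (1/2)q_A)q_A - 43q_A.
Leader FOC: 209/2 - q_A = 0, so q_A = 209/2.
Then q_S = (209 - 209/2)/2 = 209/4.

52.25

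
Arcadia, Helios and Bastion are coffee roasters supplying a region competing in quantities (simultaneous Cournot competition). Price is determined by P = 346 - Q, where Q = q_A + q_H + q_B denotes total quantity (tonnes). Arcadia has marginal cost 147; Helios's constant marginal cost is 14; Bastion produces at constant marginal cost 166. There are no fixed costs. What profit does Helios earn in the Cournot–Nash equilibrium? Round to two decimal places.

Arcadia's profit: π_A = (346 - Q)q_A - (147q_A). Setting ∂π_A/∂q_A = 0: 199 - 2q_A - (q_H + q_B) = 0.
Helios's profit: π_H = (346 - Q)q_H - (14q_H). Setting ∂π_H/∂q_H = 0: 332 - 2q_H - (q_A + q_B) = 0.
Bastion's profit: π_B = (346 - Q)q_B - (166q_B). Setting ∂π_B/∂q_B = 0: 180 - 2q_B - (q_A + q_H) = 0.
Adding the 3 conditions: 711 − 2Q − 2Q = 0, i.e. Q = 711/4.
Back-substituting: q_A = (199 − 711/4) = 85/4, q_H = (332 − 711/4) = 617/4, q_B = (180 − 711/4) = 9/4.
Price P = 346 - 711/4 = 673/4.
Helios's profit: (673/4 - 14)·(617/4) = 23793.0625.

23793.06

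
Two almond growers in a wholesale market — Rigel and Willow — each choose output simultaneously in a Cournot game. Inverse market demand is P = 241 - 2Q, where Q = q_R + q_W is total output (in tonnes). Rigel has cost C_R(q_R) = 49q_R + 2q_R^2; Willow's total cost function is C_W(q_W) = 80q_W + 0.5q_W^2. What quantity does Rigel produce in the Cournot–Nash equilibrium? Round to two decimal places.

17.72

Rigel's profit: π_R = (241 - 2Q)q_R - (49q_R + 2q_R²). Setting ∂π_R/∂q_R = 0: 192 - 8q_R - 2(q_W) = 0.
Willow's profit: π_W = (241 - 2Q)q_W - (80q_W + (1/2)q_W²). Setting ∂π_W/∂q_W = 0: 161 - 5q_W - 2(q_R) = 0.
So q_R = (192 - 2q_W)/8 and q_W = (161 - 2q_R)/5.
Solving the pair: q_R = 319/18, q_W = 226/9.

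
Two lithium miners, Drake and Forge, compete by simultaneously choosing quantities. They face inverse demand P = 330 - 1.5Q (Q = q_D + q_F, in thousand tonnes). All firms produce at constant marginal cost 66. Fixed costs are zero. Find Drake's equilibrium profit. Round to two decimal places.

5162.67

Each firm earns π_i = (330 - 1.5Q)q_i - 66q_i.
First-order condition (treating rivals' output as given): 264 - 3q_i - (3/2)q_j = 0.
By symmetry each firm produces the same amount; substituting q_j = q_i yields q_i = 264/(9/2) = 176/3.
Price P = 330 - (3/2)·(352/3) = 154.
Drake's profit: (154 - 66)·(176/3) = 5162.6667.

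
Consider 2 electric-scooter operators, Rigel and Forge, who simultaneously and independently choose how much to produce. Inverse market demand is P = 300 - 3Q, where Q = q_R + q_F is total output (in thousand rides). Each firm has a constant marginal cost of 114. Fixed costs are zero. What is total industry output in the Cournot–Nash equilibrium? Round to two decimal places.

A representative firm's profit is π_i = q_i(300 - 3Q) - 114q_i.
First-order condition (treating rivals' output as given): 186 - 6q_i - 3q_j = 0.
By symmetry each firm produces the same amount; substituting q_j = q_i yields q_i = 186/9 = 62/3.
Total output Q = 62/3 + 62/3 = 124/3.

41.33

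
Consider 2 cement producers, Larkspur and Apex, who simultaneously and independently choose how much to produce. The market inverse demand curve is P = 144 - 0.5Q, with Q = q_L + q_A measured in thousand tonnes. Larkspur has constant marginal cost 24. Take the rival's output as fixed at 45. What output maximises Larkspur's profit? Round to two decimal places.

With the rival's output fixed at 45, Larkspur's profit is π_L = (144 - (1/2)·45 - (1/2)q_L)q_L - (24q_L) = (243/2 - (1/2)q_L)q_L - (24q_L).
∂π_L/∂q_L = 195/2 - q_L = 0, so q_L = 195/2.

97.50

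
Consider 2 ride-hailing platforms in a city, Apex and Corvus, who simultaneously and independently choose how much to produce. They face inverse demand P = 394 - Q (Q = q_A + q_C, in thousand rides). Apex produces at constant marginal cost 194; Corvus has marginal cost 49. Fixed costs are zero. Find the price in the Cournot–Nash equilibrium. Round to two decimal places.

Apex's profit: π_A = (394 - Q)q_A - (194q_A). Setting ∂π_A/∂q_A = 0: 200 - 2q_A - (q_C) = 0.
Corvus's profit: π_C = (394 - Q)q_C - (49q_C). Setting ∂π_C/∂q_C = 0: 345 - 2q_C - (q_A) = 0.
Best responses: q_A = (200 - q_C)/2, q_C = (345 - q_A)/2.
Solving the pair: q_A = 55/3, q_C = 490/3.
Total output Q = 545/3, so price P = 394 - 545/3 = 637/3.

212.33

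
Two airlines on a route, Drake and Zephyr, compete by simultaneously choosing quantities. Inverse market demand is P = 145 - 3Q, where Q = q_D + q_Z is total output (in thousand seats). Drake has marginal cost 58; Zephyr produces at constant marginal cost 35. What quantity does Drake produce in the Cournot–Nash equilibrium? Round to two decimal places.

7.11

Drake's profit: π_D = (145 - 3Q)q_D - (58q_D). Setting ∂π_D/∂q_D = 0: 87 - 6q_D - 3(q_Z) = 0.
Zephyr's profit: π_Z = (145 - 3Q)q_Z - (35q_Z). Setting ∂π_Z/∂q_Z = 0: 110 - 6q_Z - 3(q_D) = 0.
Rearranging gives the reaction functions q_D = (87 - 3q_Z)/6 and q_Z = (110 - 3q_D)/6.
Solving the pair: q_D = 64/9, q_Z = 133/9.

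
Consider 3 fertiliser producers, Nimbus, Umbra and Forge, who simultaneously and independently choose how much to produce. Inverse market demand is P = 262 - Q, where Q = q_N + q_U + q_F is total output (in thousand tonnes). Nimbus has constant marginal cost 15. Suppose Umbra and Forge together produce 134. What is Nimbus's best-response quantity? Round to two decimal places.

56.50

With rivals' combined output fixed at 134, Nimbus's profit is π_N = (262 - 134 - q_N)q_N - (15q_N) = (128 - q_N)q_N - (15q_N).
∂π_N/∂q_N = 113 - 2q_N = 0, so q_N = 113/2.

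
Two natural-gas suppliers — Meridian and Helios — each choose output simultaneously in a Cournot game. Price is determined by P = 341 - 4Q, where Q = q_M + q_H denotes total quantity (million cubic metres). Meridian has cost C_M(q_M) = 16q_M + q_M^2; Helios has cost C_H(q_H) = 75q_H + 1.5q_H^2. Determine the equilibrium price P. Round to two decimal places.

Meridian's profit: π_M = (341 - 4Q)q_M - (16q_M + q_M²). Setting ∂π_M/∂q_M = 0: 325 - 10q_M - 4(q_H) = 0.
Helios's profit: π_H = (341 - 4Q)q_H - (75q_H + (3/2)q_H²). Setting ∂π_H/∂q_H = 0: 266 - 11q_H - 4(q_M) = 0.
Rearranging gives the reaction functions q_M = (325 - 4q_H)/10 and q_H = (266 - 4q_M)/11.
Substituting one into the other gives q_M = 26.7128 and q_H = 680/47.
Total output Q = 41.1809, so price P = 341 - 4·41.1809 = 176.2766.

176.28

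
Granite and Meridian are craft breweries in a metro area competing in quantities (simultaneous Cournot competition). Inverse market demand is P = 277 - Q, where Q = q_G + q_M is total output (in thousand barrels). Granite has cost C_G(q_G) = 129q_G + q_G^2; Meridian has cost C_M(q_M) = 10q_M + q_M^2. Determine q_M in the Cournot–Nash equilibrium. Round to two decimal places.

Granite's profit: π_G = (277 - Q)q_G - (129q_G + q_G²). Setting ∂π_G/∂q_G = 0: 148 - 4q_G - (q_M) = 0.
Meridian's profit: π_M = (277 - Q)q_M - (10q_M + q_M²). Setting ∂π_M/∂q_M = 0: 267 - 4q_M - (q_G) = 0.
Rearranging gives the reaction functions q_G = (148 - q_M)/4 and q_M = (267 - q_G)/4.
Substituting one into the other gives q_G = 65/3 and q_M = 184/3.

61.33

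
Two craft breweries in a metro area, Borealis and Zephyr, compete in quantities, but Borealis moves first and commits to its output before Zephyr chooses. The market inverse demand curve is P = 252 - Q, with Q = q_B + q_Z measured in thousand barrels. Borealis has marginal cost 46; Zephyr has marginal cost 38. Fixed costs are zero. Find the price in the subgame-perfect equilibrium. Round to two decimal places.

Solve by backward induction. Given q_B, the follower Zephyr maximises π_Z = (252 - q_B - q_Z)q_Z - 38q_Z.
Follower FOC: 214 - q_B - 2q_Z = 0, so q_Z(q_B) = (214 - q_B)/2.
The leader anticipates this reaction. Substituting into P = 252 - Q gives P = 145 - (1/2)q_B, so π_B = (145 - (1/2)q_B)q_B - 46q_B.
The leader's first-order condition 99 - q_B = 0 yields q_B = 99.
Then q_Z = (214 - 99)/2 = 115/2.
Total output Q = 313/2, so price P = 252 - 313/2 = 191/2.

95.50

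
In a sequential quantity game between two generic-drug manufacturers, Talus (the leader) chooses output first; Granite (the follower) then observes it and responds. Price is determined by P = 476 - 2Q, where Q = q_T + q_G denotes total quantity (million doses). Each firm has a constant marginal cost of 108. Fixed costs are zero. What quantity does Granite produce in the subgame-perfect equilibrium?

46

Solve by backward induction. Given q_T, the follower Granite maximises π_G = (476 - 2q_T - 2q_G)q_G - 108q_G.
Setting the follower's marginal profit to zero, 368 - 2q_T - 4q_G = 0, i.e. q_G = (368 - 2q_T)/4.
The leader anticipates this reaction. Substituting into P = 476 - 2Q gives P = 292 - q_T, so π_T = (292 - q_T)q_T - 108q_T.
Leader FOC: 184 - 2q_T = 0, so q_T = 92.
Then q_G = (368 - 2·92)/4 = 46.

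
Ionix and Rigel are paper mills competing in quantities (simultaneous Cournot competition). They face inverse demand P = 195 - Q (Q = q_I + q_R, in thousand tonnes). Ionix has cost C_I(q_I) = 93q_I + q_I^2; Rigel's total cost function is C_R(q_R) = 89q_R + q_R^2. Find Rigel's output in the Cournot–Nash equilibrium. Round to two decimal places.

Ionix's profit: π_I = (195 - Q)q_I - (93q_I + q_I²). Setting ∂π_I/∂q_I = 0: 102 - 4q_I - (q_R) = 0.
Rigel's profit: π_R = (195 - Q)q_R - (89q_R + q_R²). Setting ∂π_R/∂q_R = 0: 106 - 4q_R - (q_I) = 0.
So q_I = (102 - q_R)/4 and q_R = (106 - q_I)/4.
Solving the pair: q_I = 302/15, q_R = 322/15.

21.47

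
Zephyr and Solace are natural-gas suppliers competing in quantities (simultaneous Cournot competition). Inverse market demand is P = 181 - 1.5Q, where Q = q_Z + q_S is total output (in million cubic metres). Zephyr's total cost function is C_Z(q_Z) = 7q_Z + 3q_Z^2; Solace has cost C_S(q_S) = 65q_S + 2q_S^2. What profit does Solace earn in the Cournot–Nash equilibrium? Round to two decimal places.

581.43

Zephyr's profit: π_Z = (181 - 1.5Q)q_Z - (7q_Z + 3q_Z²). Setting ∂π_Z/∂q_Z = 0: 174 - 9q_Z - (3/2)(q_S) = 0.
Solace's first-order condition: 116 - 7q_S - (3/2)(q_Z) = 0.
So q_Z = (174 - (3/2)q_S)/9 and q_S = (116 - (3/2)q_Z)/7.
Solving the pair: q_Z = 464/27, q_S = 116/9.
Price P = 181 - (3/2)·(812/27) = 1223/9.
Solace's profit: (1223/9)·(116/9) - 65·(116/9) - 2(116/9)² = 581.4321.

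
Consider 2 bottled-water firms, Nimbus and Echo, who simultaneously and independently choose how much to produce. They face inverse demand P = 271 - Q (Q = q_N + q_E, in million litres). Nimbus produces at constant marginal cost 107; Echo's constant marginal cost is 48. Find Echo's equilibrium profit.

8836

Nimbus's profit: π_N = (271 - Q)q_N - (107q_N). Setting ∂π_N/∂q_N = 0: 164 - 2q_N - (q_E) = 0.
Echo's profit: π_E = (271 - Q)q_E - (48q_E). Setting ∂π_E/∂q_E = 0: 223 - 2q_E - (q_N) = 0.
Rearranging gives the reaction functions q_N = (164 - q_E)/2 and q_E = (223 - q_N)/2.
Substituting one into the other gives q_N = 35 and q_E = 94.
Price P = 271 - 129 = 142.
Echo's profit: (142 - 48)·94 = 8836.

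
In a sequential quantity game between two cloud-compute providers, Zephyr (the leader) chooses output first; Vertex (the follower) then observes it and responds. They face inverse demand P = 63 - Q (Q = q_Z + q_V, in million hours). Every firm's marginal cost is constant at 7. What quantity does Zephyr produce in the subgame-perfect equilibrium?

The follower Vertex best-responds to any q_Z: π_V = (63 - Q)q_V - 7q_V.
∂π_V/∂q_V = 56 - q_Z - 2q_V = 0 gives the reaction function q_V = (56 - q_Z)/2.
The leader anticipates this reaction. Substituting into P = 63 - Q gives P = 35 - (1/2)q_Z, so π_Z = (35 - (1/2)q_Z)q_Z - 7q_Z.
Leader FOC: 28 - q_Z = 0, so q_Z = 28.
Then q_V = (56 - 28)/2 = 14.

28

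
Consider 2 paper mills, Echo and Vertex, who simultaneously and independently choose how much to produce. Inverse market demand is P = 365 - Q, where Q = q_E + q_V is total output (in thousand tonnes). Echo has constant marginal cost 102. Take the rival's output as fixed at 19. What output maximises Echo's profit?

With the rival's output fixed at 19, Echo's profit is π_E = (365 - 19 - q_E)q_E - (102q_E) = (346 - q_E)q_E - (102q_E).
∂π_E/∂q_E = 244 - 2q_E = 0, so q_E = 122.

122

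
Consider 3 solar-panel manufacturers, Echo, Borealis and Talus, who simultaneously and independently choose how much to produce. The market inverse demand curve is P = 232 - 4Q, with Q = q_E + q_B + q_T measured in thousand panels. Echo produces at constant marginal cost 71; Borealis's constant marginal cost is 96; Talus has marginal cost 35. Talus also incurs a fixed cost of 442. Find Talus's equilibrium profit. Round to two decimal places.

Echo's profit: π_E = (232 - 4Q)q_E - (71q_E). Setting ∂π_E/∂q_E = 0: 161 - 8q_E - 4(q_B + q_T) = 0.
Borealis's profit: π_B = (232 - 4Q)q_B - (96q_B). Setting ∂π_B/∂q_B = 0: 136 - 8q_B - 4(q_E + q_T) = 0.
Talus's first-order condition: 197 - 8q_T - 4(q_E + q_B) = 0.
Adding the 3 first-order conditions: 494 − 16Q = 0, so Q = 247/8.
Back-substituting: q_E = (161 − 247/2)/4 = 75/8, q_B = (136 − 247/2)/4 = 25/8, q_T = (197 − 247/2)/4 = 147/8.
Price P = 232 - 4·(247/8) = 217/2.
Talus's profit: (217/2 - 35)·(147/8) - 442 = 908.5625.

908.56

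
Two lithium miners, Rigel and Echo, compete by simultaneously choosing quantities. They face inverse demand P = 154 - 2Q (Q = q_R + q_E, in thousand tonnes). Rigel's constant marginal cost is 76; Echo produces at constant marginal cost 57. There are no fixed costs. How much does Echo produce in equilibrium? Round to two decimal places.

Rigel's profit: π_R = (154 - 2Q)q_R - (76q_R). Setting ∂π_R/∂q_R = 0: 78 - 4q_R - 2(q_E) = 0.
Echo's profit: π_E = (154 - 2Q)q_E - (57q_E). Setting ∂π_E/∂q_E = 0: 97 - 4q_E - 2(q_R) = 0.
Best responses: q_R = (78 - 2q_E)/4, q_E = (97 - 2q_R)/4.
Substituting one into the other gives q_R = 59/6 and q_E = 58/3.

19.33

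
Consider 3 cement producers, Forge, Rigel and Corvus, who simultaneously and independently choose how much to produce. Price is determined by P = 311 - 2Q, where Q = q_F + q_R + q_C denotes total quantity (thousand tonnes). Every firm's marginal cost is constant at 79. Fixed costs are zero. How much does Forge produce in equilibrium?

Each firm earns π_i = (311 - 2Q)q_i - 79q_i.
First-order condition (treating rivals' output as given): 232 - 4q_i - 2·Σ_{j≠i} q_j = 0.
With identical firms every q_j equals q_i, so Σ_{j≠i} q_j = 2q_i and 232 = 8q_i, giving q_i = 29.

29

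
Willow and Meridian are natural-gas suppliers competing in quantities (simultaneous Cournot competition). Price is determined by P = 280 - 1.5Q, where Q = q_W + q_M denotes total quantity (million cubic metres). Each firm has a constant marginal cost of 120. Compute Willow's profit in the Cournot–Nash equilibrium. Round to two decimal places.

A representative firm's profit is π_i = q_i(280 - 1.5Q) - 120q_i.
First-order condition (treating rivals' output as given): 160 - 3q_i - (3/2)q_j = 0.
By symmetry each firm produces the same amount; substituting q_j = q_i yields q_i = 160/(9/2) = 320/9.
Price P = 280 - (3/2)·(640/9) = 520/3.
Willow's profit: (520/3 - 120)·(320/9) = 1896.2963.

1896.30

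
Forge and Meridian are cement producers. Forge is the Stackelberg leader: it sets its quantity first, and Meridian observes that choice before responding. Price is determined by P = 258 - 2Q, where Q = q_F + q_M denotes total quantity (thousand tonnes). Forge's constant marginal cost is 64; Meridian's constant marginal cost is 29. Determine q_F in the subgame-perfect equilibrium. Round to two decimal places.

39.75

Solve by backward induction. Given q_F, the follower Meridian maximises π_M = (258 - 2q_F - 2q_M)q_M - 29q_M.
∂π_M/∂q_M = 229 - 2q_F - 4q_M = 0 gives the reaction function q_M = (229 - 2q_F)/4.
Forge substitutes q_M(q_F) into its own profit: π_F = q_F(258 - 2q_F - (229 - 2q_F)/2) - 64q_F = (287/2 - q_F)q_F - 64q_F.
Maximising: ∂π_F/∂q_F = 159/2 - 2q_F = 0, giving q_F = 159/4.
Then q_M = (229 - 2·(159/4))/4 = 299/8.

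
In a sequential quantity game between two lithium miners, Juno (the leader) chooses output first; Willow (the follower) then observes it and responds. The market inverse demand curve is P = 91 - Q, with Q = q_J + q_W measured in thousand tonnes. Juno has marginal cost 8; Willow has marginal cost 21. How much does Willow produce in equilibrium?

The follower Willow best-responds to any q_J: π_W = (91 - Q)q_W - 21q_W.
∂π_W/∂q_W = 70 - q_J - 2q_W = 0 gives the reaction function q_W = (70 - q_J)/2.
Juno substitutes q_W(q_J) into its own profit: π_J = q_J(91 - q_J - (70 - q_J)/2) - 8q_J = (56 - (1/2)q_J)q_J - 8q_J.
Maximising: ∂π_J/∂q_J = 48 - q_J = 0, giving q_J = 48.
Then q_W = (70 - 48)/2 = 11.

11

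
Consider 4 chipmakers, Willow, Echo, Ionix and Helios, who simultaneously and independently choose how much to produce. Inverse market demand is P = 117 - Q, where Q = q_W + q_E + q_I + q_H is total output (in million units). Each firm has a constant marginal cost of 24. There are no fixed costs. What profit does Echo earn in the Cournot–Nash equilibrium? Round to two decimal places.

Each firm earns π_i = (117 - Q)q_i - 24q_i.
Setting ∂π_i/∂q_i = 0 with rivals' quantities fixed: 93 - 2q_i - Σ_{j≠i} q_j = 0.
With identical firms every q_j equals q_i, so Σ_{j≠i} q_j = 3q_i and 93 = 5q_i, giving q_i = 93/5.
Price P = 117 - 372/5 = 213/5.
Echo's profit: (213/5 - 24)·(93/5) = 345.9600.

345.96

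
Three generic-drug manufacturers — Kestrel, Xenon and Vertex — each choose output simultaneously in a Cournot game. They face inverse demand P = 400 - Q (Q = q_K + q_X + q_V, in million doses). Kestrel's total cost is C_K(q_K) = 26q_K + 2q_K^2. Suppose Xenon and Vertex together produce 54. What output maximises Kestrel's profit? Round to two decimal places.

With rivals' combined output fixed at 54, Kestrel's profit is π_K = (400 - 54 - q_K)q_K - (26q_K + 2q_K²) = (346 - q_K)q_K - (26q_K + 2q_K²).
∂π_K/∂q_K = 320 - 6q_K = 0, so q_K = 160/3.

53.33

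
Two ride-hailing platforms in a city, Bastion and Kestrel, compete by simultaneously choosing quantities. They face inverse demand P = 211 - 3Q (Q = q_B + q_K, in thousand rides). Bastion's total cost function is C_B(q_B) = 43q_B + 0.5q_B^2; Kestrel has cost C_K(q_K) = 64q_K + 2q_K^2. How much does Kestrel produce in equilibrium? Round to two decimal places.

Bastion's profit: π_B = (211 - 3Q)q_B - (43q_B + (1/2)q_B²). Setting ∂π_B/∂q_B = 0: 168 - 7q_B - 3(q_K) = 0.
Kestrel's profit: π_K = (211 - 3Q)q_K - (64q_K + 2q_K²). Setting ∂π_K/∂q_K = 0: 147 - 10q_K - 3(q_B) = 0.
Rearranging gives the reaction functions q_B = (168 - 3q_K)/7 and q_K = (147 - 3q_B)/10.
Solving the pair: q_B = 1239/61, q_K = 525/61.

8.61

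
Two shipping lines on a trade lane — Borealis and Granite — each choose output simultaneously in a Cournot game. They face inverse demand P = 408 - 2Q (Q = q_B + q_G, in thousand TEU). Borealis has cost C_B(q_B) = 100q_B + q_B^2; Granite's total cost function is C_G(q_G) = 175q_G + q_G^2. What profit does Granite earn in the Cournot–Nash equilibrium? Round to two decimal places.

Borealis's profit: π_B = (408 - 2Q)q_B - (100q_B + q_B²). Setting ∂π_B/∂q_B = 0: 308 - 6q_B - 2(q_G) = 0.
Granite's profit: π_G = (408 - 2Q)q_G - (175q_G + q_G²). Setting ∂π_G/∂q_G = 0: 233 - 6q_G - 2(q_B) = 0.
Best responses: q_B = (308 - 2q_G)/6, q_G = (233 - 2q_B)/6.
Solving the pair: q_B = 691/16, q_G = 391/16.
Price P = 408 - 2·(541/8) = 1091/4.
Granite's profit: (1091/4)·(391/16) - 175·(391/16) - (391/16)² = 1791.5742.

1791.57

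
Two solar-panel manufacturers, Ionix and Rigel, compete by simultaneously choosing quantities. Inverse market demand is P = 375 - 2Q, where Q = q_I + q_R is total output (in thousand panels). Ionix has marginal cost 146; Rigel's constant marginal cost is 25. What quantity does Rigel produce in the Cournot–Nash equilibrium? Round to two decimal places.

78.50

Ionix's profit: π_I = (375 - 2Q)q_I - (146q_I). Setting ∂π_I/∂q_I = 0: 229 - 4q_I - 2(q_R) = 0.
Rigel's profit: π_R = (375 - 2Q)q_R - (25q_R). Setting ∂π_R/∂q_R = 0: 350 - 4q_R - 2(q_I) = 0.
Best responses: q_I = (229 - 2q_R)/4, q_R = (350 - 2q_I)/4.
Substituting one into the other gives q_I = 18 and q_R = 157/2.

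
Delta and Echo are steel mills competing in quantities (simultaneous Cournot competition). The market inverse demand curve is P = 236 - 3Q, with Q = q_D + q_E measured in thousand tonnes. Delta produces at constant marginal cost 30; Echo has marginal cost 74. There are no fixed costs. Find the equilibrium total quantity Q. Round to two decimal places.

40.89

Delta's profit: π_D = (236 - 3Q)q_D - (30q_D). Setting ∂π_D/∂q_D = 0: 206 - 6q_D - 3(q_E) = 0.
Echo's first-order condition: 162 - 6q_E - 3(q_D) = 0.
Rearranging gives the reaction functions q_D = (206 - 3q_E)/6 and q_E = (162 - 3q_D)/6.
Solving the pair: q_D = 250/9, q_E = 118/9.
Total output Q = 250/9 + 118/9 = 368/9.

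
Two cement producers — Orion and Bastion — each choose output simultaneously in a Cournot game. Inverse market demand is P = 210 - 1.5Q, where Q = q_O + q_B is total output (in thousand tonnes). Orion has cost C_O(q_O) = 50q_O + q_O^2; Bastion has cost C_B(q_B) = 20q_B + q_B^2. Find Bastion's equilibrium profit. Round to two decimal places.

Orion's profit: π_O = (210 - 1.5Q)q_O - (50q_O + q_O²). Setting ∂π_O/∂q_O = 0: 160 - 5q_O - (3/2)(q_B) = 0.
Bastion's first-order condition: 190 - 5q_B - (3/2)(q_O) = 0.
So q_O = (160 - (3/2)q_B)/5 and q_B = (190 - (3/2)q_O)/5.
Solving the pair: q_O = 22.6374, q_B = 31.2088.
Price P = 210 - (3/2)·(700/13) = 1680/13.
Bastion's profit: (1680/13)·31.2088 - 20·31.2088 - 31.2088² = 2434.9716.

2434.97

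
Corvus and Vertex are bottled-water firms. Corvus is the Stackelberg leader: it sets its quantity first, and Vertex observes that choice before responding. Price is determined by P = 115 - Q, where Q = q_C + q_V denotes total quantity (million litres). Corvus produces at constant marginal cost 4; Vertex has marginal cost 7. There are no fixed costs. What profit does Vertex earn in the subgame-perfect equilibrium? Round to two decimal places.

650.25

The follower Vertex best-responds to any q_C: π_V = (115 - Q)q_V - 7q_V.
∂π_V/∂q_V = 108 - q_C - 2q_V = 0 gives the reaction function q_V = (108 - q_C)/2.
The leader anticipates this reaction. Substituting into P = 115 - Q gives P = 61 - (1/2)q_C, so π_C = (61 - (1/2)q_C)q_C - 4q_C.
Leader FOC: 57 - q_C = 0, so q_C = 57.
Then q_V = (108 - 57)/2 = 51/2.
Price P = 115 - 165/2 = 65/2.
Vertex's profit: (65/2 - 7)·(51/2) = 650.2500.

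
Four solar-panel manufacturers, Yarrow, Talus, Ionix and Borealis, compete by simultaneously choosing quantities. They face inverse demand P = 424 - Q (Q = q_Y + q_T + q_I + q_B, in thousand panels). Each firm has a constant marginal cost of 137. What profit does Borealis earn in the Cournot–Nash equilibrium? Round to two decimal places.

3294.76

Each firm earns π_i = (424 - Q)q_i - 137q_i.
Setting ∂π_i/∂q_i = 0 with rivals' quantities fixed: 287 - 2q_i - Σ_{j≠i} q_j = 0.
With identical firms every q_j equals q_i, so Σ_{j≠i} q_j = 3q_i and 287 = 5q_i, giving q_i = 287/5.
Price P = 424 - 1148/5 = 972/5.
Borealis's profit: (972/5 - 137)·(287/5) = 3294.7600.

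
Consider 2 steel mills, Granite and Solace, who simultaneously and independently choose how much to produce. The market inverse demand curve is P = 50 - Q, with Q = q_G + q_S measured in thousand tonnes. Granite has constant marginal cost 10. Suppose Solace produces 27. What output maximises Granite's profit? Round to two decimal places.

6.50

With the rival's output fixed at 27, Granite's profit is π_G = (50 - 27 - q_G)q_G - (10q_G) = (23 - q_G)q_G - (10q_G).
∂π_G/∂q_G = 13 - 2q_G = 0, so q_G = 13/2.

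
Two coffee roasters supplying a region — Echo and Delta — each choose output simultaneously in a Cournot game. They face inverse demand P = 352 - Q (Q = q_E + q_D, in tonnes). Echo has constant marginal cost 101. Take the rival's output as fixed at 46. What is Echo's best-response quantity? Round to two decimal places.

With the rival's output fixed at 46, Echo's profit is π_E = (352 - 46 - q_E)q_E - (101q_E) = (306 - q_E)q_E - (101q_E).
∂π_E/∂q_E = 205 - 2q_E = 0, so q_E = 205/2.

102.50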